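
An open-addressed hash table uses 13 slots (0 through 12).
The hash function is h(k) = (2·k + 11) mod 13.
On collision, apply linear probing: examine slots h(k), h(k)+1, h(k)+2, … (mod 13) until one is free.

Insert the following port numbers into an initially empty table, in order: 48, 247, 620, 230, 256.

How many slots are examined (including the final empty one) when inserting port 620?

48 hashes to 3; slot 3 is free → place at 3.
247 hashes to 11; slot 11 is free → place at 11.
620 hashes to 3; 3 taken → place at 4.
230 hashes to 3; 3,4 taken → place at 5.
256 hashes to 3; 3,4,5 taken → place at 6.
Table: [∅, ∅, ∅, 48, 620, 230, 256, ∅, ∅, ∅, ∅, 247, ∅]

2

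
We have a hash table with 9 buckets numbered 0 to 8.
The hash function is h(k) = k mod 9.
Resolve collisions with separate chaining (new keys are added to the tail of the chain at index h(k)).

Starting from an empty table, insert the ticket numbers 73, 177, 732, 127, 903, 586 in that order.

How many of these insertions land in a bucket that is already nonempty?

73 → bucket 1
177 → bucket 6
732 → bucket 3
127 → bucket 1 (collision)
903 → bucket 3 (collision)
586 → bucket 1 (collision)
Final buckets:
0: -
1: 73 -> 127 -> 586
2: -
3: 732 -> 903
4: -
5: -
6: 177
7: -
8: -

3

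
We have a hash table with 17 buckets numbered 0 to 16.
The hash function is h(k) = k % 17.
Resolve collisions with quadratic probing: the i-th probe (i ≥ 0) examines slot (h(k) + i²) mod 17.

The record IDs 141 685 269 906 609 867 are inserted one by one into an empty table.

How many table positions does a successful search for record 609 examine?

2

141: h=5 -> slot 5
685: h=5, probe 5,6 -> slot 6
269: h=14 -> slot 14
906: h=5, probe 5,6,9 -> slot 9
609: h=14, probe 14,15 -> slot 15
867: h=0 -> slot 0
Table: [867, ., ., ., ., 141, 685, ., ., 906, ., ., ., ., 269, 609, .]
Lookup 609: h=14, probe 14,15 → found at 15.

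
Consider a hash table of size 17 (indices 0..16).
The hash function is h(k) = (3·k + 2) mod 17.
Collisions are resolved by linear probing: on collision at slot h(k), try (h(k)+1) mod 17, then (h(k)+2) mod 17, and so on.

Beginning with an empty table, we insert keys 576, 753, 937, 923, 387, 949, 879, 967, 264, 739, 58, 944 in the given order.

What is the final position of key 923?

1

Insert 576: h=13, slot 13 empty -> index 13.
Insert 753: h=0, slot 0 empty -> index 0.
Insert 937: h=8, slot 8 empty -> index 8.
Insert 923: h=0, slot 0 occupied -> index 1.
Insert 387: h=7, slot 7 empty -> index 7.
Insert 949: h=10, slot 10 empty -> index 10.
Insert 879: h=4, slot 4 empty -> index 4.
Insert 967: h=13, slot 13 occupied -> index 14.
Insert 264: h=12, slot 12 empty -> index 12.
Insert 739: h=9, slot 9 empty -> index 9.
Insert 58: h=6, slot 6 empty -> index 6.
Insert 944: h=12, slots 12,13,14 occupied -> index 15.
Table: [753, 923, _, _, 879, _, 58, 387, 937, 739, 949, _, 264, 576, 967, 944, _]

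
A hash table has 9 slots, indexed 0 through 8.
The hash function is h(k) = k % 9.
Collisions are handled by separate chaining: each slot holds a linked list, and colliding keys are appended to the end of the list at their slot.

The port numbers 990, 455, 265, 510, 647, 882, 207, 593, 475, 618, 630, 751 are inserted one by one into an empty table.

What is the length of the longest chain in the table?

Insert 990: h=0, bucket 0 empty → new chain.
Insert 455: h=5, bucket 5 empty → new chain.
Insert 265: h=4, bucket 4 empty → new chain.
Insert 510: h=6, bucket 6 empty → new chain.
Insert 647: h=8, bucket 8 empty → new chain.
Insert 882: h=0, bucket 0 nonempty → append to chain.
Insert 207: h=0, bucket 0 nonempty → append to chain.
Insert 593: h=8, bucket 8 nonempty → append to chain.
Insert 475: h=7, bucket 7 empty → new chain.
Insert 618: h=6, bucket 6 nonempty → append to chain.
Insert 630: h=0, bucket 0 nonempty → append to chain.
Insert 751: h=4, bucket 4 nonempty → append to chain.
Final buckets:
0: 990 -> 882 -> 207 -> 630
1: -
2: -
3: -
4: 265 -> 751
5: 455
6: 510 -> 618
7: 475
8: 647 -> 593

4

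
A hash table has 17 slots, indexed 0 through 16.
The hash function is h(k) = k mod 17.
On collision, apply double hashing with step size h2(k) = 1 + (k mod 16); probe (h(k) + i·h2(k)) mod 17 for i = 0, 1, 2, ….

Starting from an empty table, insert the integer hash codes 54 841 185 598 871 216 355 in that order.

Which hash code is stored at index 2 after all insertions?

54: h=3 → slot 3
841: h=8 → slot 8
185: h=15 → slot 15
598: h=3, h2=7, probe 3,10 → slot 10
871: h=4 → slot 4
216: h=12 → slot 12
355: h=15, h2=4, probe 15,2 → slot 2
Table: [-, -, 355, 54, 871, -, -, -, 841, -, 598, -, 216, -, -, 185, -]

355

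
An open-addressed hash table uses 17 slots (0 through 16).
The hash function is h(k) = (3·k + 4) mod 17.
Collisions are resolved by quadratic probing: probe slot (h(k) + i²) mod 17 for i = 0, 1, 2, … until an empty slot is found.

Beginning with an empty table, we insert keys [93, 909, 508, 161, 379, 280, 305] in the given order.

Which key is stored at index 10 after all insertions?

280

93 hashes to 11; slot 11 is free → place at 11.
909 hashes to 11; 11 taken → place at 12.
508 hashes to 15; slot 15 is free → place at 15.
161 hashes to 11; 11,12,15 taken → place at 3.
379 hashes to 2; slot 2 is free → place at 2.
280 hashes to 11; 11,12,15,3 taken → place at 10.
305 hashes to 1; slot 1 is free → place at 1.
Table: [., 305, 379, 161, ., ., ., ., ., ., 280, 93, 909, ., ., 508, .]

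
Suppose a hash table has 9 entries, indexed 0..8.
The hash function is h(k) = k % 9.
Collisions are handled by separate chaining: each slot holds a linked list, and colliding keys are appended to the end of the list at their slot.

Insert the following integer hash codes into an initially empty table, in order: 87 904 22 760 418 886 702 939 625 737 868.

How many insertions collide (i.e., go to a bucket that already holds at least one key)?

6

87 → bucket 6
904 → bucket 4
22 → bucket 4 (collision)
760 → bucket 4 (collision)
418 → bucket 4 (collision)
886 → bucket 4 (collision)
702 → bucket 0
939 → bucket 3
625 → bucket 4 (collision)
737 → bucket 8
868 → bucket 4 (collision)
Final buckets:
0: 702
1: -
2: -
3: 939
4: 904 -> 22 -> 760 -> 418 -> 886 -> 625 -> 868
5: -
6: 87
7: -
8: 737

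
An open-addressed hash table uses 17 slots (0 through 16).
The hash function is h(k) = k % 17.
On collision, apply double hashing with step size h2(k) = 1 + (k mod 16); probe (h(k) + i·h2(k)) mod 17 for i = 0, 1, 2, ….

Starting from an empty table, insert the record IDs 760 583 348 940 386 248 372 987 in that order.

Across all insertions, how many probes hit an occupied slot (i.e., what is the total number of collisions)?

Insert 760: h=12, slot 12 empty -> index 12.
Insert 583: h=5, slot 5 empty -> index 5.
Insert 348: h=8, slot 8 empty -> index 8.
Insert 940: h=5, h2=13, slot 5 occupied -> index 1.
Insert 386: h=12, h2=3, slot 12 occupied -> index 15.
Insert 248: h=10, slot 10 empty -> index 10.
Insert 372: h=15, h2=5, slot 15 occupied -> index 3.
Insert 987: h=1, h2=12, slot 1 occupied -> index 13.
Table: [-, 940, -, 372, -, 583, -, -, 348, -, 248, -, 760, 987, -, 386, -]

4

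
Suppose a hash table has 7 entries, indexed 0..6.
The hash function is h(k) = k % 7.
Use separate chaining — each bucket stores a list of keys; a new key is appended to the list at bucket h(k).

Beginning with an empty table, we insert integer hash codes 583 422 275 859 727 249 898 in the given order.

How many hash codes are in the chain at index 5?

Insert 583: h=2, bucket 2 empty -> new chain.
Insert 422: h=2, bucket 2 nonempty -> append to chain.
Insert 275: h=2, bucket 2 nonempty -> append to chain.
Insert 859: h=5, bucket 5 empty -> new chain.
Insert 727: h=6, bucket 6 empty -> new chain.
Insert 249: h=4, bucket 4 empty -> new chain.
Insert 898: h=2, bucket 2 nonempty -> append to chain.
Final buckets:
0: —
1: —
2: 583 -> 422 -> 275 -> 898
3: —
4: 249
5: 859
6: 727

1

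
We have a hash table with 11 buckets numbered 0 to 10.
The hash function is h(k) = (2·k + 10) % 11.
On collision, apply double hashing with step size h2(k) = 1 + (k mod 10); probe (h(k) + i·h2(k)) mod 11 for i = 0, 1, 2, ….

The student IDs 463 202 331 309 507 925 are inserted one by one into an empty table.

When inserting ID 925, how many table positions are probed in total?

3

Insert 463: h=1, slot 1 empty → index 1.
Insert 202: h=7, slot 7 empty → index 7.
Insert 331: h=1, h2=2, slot 1 occupied → index 3.
Insert 309: h=1, h2=10, slot 1 occupied → index 0.
Insert 507: h=1, h2=8, slot 1 occupied → index 9.
Insert 925: h=1, h2=6, slots 1,7 occupied → index 2.
Table: [309, 463, 925, 331, -, -, -, 202, -, 507, -]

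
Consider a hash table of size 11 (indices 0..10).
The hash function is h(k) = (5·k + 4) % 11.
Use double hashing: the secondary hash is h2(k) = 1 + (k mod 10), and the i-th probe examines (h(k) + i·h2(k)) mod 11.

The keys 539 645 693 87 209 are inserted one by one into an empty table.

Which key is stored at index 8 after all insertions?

539 hashes to 4; slot 4 is free → place at 4.
645 hashes to 6; slot 6 is free → place at 6.
693 hashes to 4, h2=4; 4 taken → place at 8.
87 hashes to 10; slot 10 is free → place at 10.
209 hashes to 4, h2=10; 4 taken → place at 3.
Table: [., ., ., 209, 539, ., 645, ., 693, ., 87]

693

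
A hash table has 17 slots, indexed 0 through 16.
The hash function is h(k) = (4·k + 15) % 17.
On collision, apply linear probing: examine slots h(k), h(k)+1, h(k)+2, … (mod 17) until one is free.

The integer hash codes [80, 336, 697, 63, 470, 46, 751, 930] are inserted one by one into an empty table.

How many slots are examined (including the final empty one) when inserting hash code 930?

Insert 80: h=12, slot 12 empty => index 12.
Insert 336: h=16, slot 16 empty => index 16.
Insert 697: h=15, slot 15 empty => index 15.
Insert 63: h=12, slot 12 occupied => index 13.
Insert 470: h=8, slot 8 empty => index 8.
Insert 46: h=12, slots 12,13 occupied => index 14.
Insert 751: h=10, slot 10 empty => index 10.
Insert 930: h=12, slots 12,13,14,15,16 occupied => index 0.
Table: [930, ., ., ., ., ., ., ., 470, ., 751, ., 80, 63, 46, 697, 336]

6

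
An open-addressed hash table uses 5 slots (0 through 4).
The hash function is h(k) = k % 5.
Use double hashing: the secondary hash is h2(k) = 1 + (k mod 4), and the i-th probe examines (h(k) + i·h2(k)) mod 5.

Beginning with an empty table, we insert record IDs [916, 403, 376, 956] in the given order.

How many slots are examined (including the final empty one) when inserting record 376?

2

916: h=1 -> slot 1
403: h=3 -> slot 3
376: h=1, h2=1, probe 1,2 -> slot 2
956: h=1, h2=1, probe 1,2,3,4 -> slot 4
Table: [_, 916, 376, 403, 956]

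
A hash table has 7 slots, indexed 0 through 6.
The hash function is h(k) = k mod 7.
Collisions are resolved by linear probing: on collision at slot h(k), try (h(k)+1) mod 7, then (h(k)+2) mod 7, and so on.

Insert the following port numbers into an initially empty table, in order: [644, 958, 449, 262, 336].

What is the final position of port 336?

2

644: h=0 => slot 0
958: h=6 => slot 6
449: h=1 => slot 1
262: h=3 => slot 3
336: h=0, probe 0,1,2 => slot 2
Table: [644, 449, 336, 262, _, _, 958]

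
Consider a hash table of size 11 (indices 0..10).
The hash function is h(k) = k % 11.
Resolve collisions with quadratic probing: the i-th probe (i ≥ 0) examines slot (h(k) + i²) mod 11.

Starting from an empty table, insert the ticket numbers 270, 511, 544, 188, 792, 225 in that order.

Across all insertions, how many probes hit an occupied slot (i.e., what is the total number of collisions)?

270 hashes to 6; slot 6 is free → place at 6.
511 hashes to 5; slot 5 is free → place at 5.
544 hashes to 5; 5,6 taken → place at 9.
188 hashes to 1; slot 1 is free → place at 1.
792 hashes to 0; slot 0 is free → place at 0.
225 hashes to 5; 5,6,9 taken → place at 3.
Table: [792, 188, -, 225, -, 511, 270, -, -, 544, -]

5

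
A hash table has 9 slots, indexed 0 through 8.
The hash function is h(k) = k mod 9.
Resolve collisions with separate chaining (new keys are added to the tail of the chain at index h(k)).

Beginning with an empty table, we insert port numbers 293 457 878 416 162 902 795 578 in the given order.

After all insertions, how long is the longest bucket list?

293 → bucket 5
457 → bucket 7
878 → bucket 5 (collision)
416 → bucket 2
162 → bucket 0
902 → bucket 2 (collision)
795 → bucket 3
578 → bucket 2 (collision)
Final buckets:
0: 162
1: .
2: 416 -> 902 -> 578
3: 795
4: .
5: 293 -> 878
6: .
7: 457
8: .

3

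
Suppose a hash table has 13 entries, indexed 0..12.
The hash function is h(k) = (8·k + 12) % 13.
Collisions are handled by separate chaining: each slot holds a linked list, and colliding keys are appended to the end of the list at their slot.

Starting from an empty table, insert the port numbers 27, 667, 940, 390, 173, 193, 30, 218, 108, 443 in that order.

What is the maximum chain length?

5

Insert 27: h=7, bucket 7 empty → new chain.
Insert 667: h=5, bucket 5 empty → new chain.
Insert 940: h=5, bucket 5 nonempty → append to chain.
Insert 390: h=12, bucket 12 empty → new chain.
Insert 173: h=5, bucket 5 nonempty → append to chain.
Insert 193: h=9, bucket 9 empty → new chain.
Insert 30: h=5, bucket 5 nonempty → append to chain.
Insert 218: h=1, bucket 1 empty → new chain.
Insert 108: h=5, bucket 5 nonempty → append to chain.
Insert 443: h=7, bucket 7 nonempty → append to chain.
Final buckets:
0: —
1: 218
2: —
3: —
4: —
5: 667 -> 940 -> 173 -> 30 -> 108
6: —
7: 27 -> 443
8: —
9: 193
10: —
11: —
12: 390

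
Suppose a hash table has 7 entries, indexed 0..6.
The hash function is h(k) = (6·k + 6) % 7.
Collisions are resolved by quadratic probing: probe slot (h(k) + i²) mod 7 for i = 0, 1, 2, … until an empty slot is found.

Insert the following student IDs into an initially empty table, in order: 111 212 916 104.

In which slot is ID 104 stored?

2

111: h=0 -> slot 0
212: h=4 -> slot 4
916: h=0, probe 0,1 -> slot 1
104: h=0, probe 0,1,4,2 -> slot 2
Table: [111, 916, 104, —, 212, —, —]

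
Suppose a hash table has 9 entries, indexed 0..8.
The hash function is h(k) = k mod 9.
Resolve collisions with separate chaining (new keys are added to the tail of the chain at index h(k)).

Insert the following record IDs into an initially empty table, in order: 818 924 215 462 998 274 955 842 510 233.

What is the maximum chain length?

818 → bucket 8
924 → bucket 6
215 → bucket 8 (collision)
462 → bucket 3
998 → bucket 8 (collision)
274 → bucket 4
955 → bucket 1
842 → bucket 5
510 → bucket 6 (collision)
233 → bucket 8 (collision)
Final buckets:
0: -
1: 955
2: -
3: 462
4: 274
5: 842
6: 924 -> 510
7: -
8: 818 -> 215 -> 998 -> 233

4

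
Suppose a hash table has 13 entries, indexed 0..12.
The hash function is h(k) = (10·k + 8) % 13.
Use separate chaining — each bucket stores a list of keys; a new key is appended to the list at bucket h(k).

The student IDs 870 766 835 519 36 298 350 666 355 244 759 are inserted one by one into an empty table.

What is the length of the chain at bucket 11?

5

870 -> bucket 11
766 -> bucket 11 (collision)
835 -> bucket 12
519 -> bucket 11 (collision)
36 -> bucket 4
298 -> bucket 11 (collision)
350 -> bucket 11 (collision)
666 -> bucket 12 (collision)
355 -> bucket 9
244 -> bucket 4 (collision)
759 -> bucket 6
Final buckets:
0: -
1: -
2: -
3: -
4: 36 -> 244
5: -
6: 759
7: -
8: -
9: 355
10: -
11: 870 -> 766 -> 519 -> 298 -> 350
12: 835 -> 666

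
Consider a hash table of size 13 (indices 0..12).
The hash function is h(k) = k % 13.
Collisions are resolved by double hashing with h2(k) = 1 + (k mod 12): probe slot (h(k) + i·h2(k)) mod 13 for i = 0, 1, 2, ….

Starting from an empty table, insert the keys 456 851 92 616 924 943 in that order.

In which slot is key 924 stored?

456: h=1 → slot 1
851: h=6 → slot 6
92: h=1, h2=9, probe 1,10 → slot 10
616: h=5 → slot 5
924: h=1, h2=1, probe 1,2 → slot 2
943: h=7 → slot 7
Table: [∅, 456, 924, ∅, ∅, 616, 851, 943, ∅, ∅, 92, ∅, ∅]

2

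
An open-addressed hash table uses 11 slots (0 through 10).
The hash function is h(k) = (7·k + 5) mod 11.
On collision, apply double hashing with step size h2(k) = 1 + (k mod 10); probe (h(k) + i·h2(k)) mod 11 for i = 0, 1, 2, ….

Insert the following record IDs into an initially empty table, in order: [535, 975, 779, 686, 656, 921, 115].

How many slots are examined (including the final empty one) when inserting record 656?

2

Insert 535: h=10, slot 10 empty -> index 10.
Insert 975: h=10, h2=6, slot 10 occupied -> index 5.
Insert 779: h=2, slot 2 empty -> index 2.
Insert 686: h=0, slot 0 empty -> index 0.
Insert 656: h=10, h2=7, slot 10 occupied -> index 6.
Insert 921: h=6, h2=2, slot 6 occupied -> index 8.
Insert 115: h=7, slot 7 empty -> index 7.
Table: [686, ., 779, ., ., 975, 656, 115, 921, ., 535]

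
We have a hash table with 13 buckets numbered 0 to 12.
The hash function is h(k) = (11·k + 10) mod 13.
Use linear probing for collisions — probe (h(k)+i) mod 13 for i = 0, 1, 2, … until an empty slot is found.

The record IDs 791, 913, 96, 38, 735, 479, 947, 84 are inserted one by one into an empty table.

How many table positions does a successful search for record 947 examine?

791: h=1 → slot 1
913: h=4 → slot 4
96: h=0 → slot 0
38: h=12 → slot 12
735: h=9 → slot 9
479: h=1, probe 1,2 → slot 2
947: h=1, probe 1,2,3 → slot 3
84: h=11 → slot 11
Table: [96, 791, 479, 947, 913, ∅, ∅, ∅, ∅, 735, ∅, 84, 38]
Lookup 947: h=1, probe 1,2,3 → found at 3.

3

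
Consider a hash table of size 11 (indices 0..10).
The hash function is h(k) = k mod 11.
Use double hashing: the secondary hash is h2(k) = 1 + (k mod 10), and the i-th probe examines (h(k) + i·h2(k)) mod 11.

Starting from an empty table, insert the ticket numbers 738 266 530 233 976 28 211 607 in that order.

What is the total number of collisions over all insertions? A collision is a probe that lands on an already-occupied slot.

Insert 738: h=1, slot 1 empty => index 1.
Insert 266: h=2, slot 2 empty => index 2.
Insert 530: h=2, h2=1, slot 2 occupied => index 3.
Insert 233: h=2, h2=4, slot 2 occupied => index 6.
Insert 976: h=8, slot 8 empty => index 8.
Insert 28: h=6, h2=9, slot 6 occupied => index 4.
Insert 211: h=2, h2=2, slots 2,4,6,8 occupied => index 10.
Insert 607: h=2, h2=8, slots 2,10 occupied => index 7.
Table: [∅, 738, 266, 530, 28, ∅, 233, 607, 976, ∅, 211]

9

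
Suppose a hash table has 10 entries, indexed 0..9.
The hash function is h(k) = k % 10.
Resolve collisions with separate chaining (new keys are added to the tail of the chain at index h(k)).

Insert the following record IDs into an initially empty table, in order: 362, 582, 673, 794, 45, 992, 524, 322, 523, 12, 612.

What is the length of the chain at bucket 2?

362 → bucket 2
582 → bucket 2 (collision)
673 → bucket 3
794 → bucket 4
45 → bucket 5
992 → bucket 2 (collision)
524 → bucket 4 (collision)
322 → bucket 2 (collision)
523 → bucket 3 (collision)
12 → bucket 2 (collision)
612 → bucket 2 (collision)
Final buckets:
0: ∅
1: ∅
2: 362 -> 582 -> 992 -> 322 -> 12 -> 612
3: 673 -> 523
4: 794 -> 524
5: 45
6: ∅
7: ∅
8: ∅
9: ∅

6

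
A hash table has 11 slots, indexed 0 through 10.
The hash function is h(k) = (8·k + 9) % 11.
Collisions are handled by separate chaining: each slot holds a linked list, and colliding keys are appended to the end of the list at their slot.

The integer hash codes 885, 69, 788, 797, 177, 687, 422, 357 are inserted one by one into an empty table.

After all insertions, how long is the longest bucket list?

Insert 885: h=5, bucket 5 empty -> new chain.
Insert 69: h=0, bucket 0 empty -> new chain.
Insert 788: h=10, bucket 10 empty -> new chain.
Insert 797: h=5, bucket 5 nonempty -> append to chain.
Insert 177: h=6, bucket 6 empty -> new chain.
Insert 687: h=5, bucket 5 nonempty -> append to chain.
Insert 422: h=8, bucket 8 empty -> new chain.
Insert 357: h=5, bucket 5 nonempty -> append to chain.
Final buckets:
0: 69
1: ∅
2: ∅
3: ∅
4: ∅
5: 885 -> 797 -> 687 -> 357
6: 177
7: ∅
8: 422
9: ∅
10: 788

4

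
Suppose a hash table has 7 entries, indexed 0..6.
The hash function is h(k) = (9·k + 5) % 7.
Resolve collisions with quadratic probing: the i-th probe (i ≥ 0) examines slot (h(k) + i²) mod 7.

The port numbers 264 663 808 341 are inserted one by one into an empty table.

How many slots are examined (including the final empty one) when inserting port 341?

3

264: h=1 → slot 1
663: h=1, probe 1,2 → slot 2
808: h=4 → slot 4
341: h=1, probe 1,2,5 → slot 5
Table: [_, 264, 663, _, 808, 341, _]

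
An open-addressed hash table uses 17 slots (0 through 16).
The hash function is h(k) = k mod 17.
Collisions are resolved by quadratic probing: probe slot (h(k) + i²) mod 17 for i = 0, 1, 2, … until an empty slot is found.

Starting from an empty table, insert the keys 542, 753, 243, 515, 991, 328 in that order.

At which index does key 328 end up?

4

542: h=15 → slot 15
753: h=5 → slot 5
243: h=5, probe 5,6 → slot 6
515: h=5, probe 5,6,9 → slot 9
991: h=5, probe 5,6,9,14 → slot 14
328: h=5, probe 5,6,9,14,4 → slot 4
Table: [-, -, -, -, 328, 753, 243, -, -, 515, -, -, -, -, 991, 542, -]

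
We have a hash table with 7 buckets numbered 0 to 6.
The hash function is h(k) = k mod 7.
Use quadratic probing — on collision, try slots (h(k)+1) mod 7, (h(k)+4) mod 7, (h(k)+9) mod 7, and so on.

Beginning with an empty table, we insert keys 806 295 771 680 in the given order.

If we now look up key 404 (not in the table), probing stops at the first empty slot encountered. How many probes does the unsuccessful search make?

Insert 806: h=1, slot 1 empty => index 1.
Insert 295: h=1, slot 1 occupied => index 2.
Insert 771: h=1, slots 1,2 occupied => index 5.
Insert 680: h=1, slots 1,2,5 occupied => index 3.
Table: [—, 806, 295, 680, —, 771, —]
Lookup 404: h=5, probe 5,6 → slot 6 empty, not found.

2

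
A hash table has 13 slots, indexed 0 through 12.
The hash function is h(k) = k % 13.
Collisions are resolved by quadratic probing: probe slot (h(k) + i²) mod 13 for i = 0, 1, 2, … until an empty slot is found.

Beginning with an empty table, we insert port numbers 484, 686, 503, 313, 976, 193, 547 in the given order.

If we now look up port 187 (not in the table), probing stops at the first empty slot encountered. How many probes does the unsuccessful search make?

2

Insert 484: h=3, slot 3 empty -> index 3.
Insert 686: h=10, slot 10 empty -> index 10.
Insert 503: h=9, slot 9 empty -> index 9.
Insert 313: h=1, slot 1 empty -> index 1.
Insert 976: h=1, slot 1 occupied -> index 2.
Insert 193: h=11, slot 11 empty -> index 11.
Insert 547: h=1, slots 1,2 occupied -> index 5.
Table: [—, 313, 976, 484, —, 547, —, —, —, 503, 686, 193, —]
Lookup 187: h=5, probe 5,6 → slot 6 empty, not found.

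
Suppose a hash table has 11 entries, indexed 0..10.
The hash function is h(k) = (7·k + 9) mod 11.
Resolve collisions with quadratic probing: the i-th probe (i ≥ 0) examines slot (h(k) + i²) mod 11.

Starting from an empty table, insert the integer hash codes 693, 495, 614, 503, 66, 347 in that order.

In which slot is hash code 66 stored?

693 hashes to 9; slot 9 is free => place at 9.
495 hashes to 9; 9 taken => place at 10.
614 hashes to 6; slot 6 is free => place at 6.
503 hashes to 10; 10 taken => place at 0.
66 hashes to 9; 9,10 taken => place at 2.
347 hashes to 7; slot 7 is free => place at 7.
Table: [503, _, 66, _, _, _, 614, 347, _, 693, 495]

2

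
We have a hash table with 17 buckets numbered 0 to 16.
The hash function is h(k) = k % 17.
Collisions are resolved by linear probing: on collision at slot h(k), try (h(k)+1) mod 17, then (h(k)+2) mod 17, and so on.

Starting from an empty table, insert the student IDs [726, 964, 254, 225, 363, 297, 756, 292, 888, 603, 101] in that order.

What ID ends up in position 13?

726: h=12 => slot 12
964: h=12, probe 12,13 => slot 13
254: h=16 => slot 16
225: h=4 => slot 4
363: h=6 => slot 6
297: h=8 => slot 8
756: h=8, probe 8,9 => slot 9
292: h=3 => slot 3
888: h=4, probe 4,5 => slot 5
603: h=8, probe 8,9,10 => slot 10
101: h=16, probe 16,0 => slot 0
Table: [101, -, -, 292, 225, 888, 363, -, 297, 756, 603, -, 726, 964, -, -, 254]

964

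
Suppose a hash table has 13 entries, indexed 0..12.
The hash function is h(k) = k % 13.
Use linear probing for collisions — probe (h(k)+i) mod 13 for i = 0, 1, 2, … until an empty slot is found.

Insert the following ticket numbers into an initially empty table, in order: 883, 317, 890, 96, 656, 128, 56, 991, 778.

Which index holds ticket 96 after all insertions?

883: h=12 → slot 12
317: h=5 → slot 5
890: h=6 → slot 6
96: h=5, probe 5,6,7 → slot 7
656: h=6, probe 6,7,8 → slot 8
128: h=11 → slot 11
56: h=4 → slot 4
991: h=3 → slot 3
778: h=11, probe 11,12,0 → slot 0
Table: [778, -, -, 991, 56, 317, 890, 96, 656, -, -, 128, 883]

7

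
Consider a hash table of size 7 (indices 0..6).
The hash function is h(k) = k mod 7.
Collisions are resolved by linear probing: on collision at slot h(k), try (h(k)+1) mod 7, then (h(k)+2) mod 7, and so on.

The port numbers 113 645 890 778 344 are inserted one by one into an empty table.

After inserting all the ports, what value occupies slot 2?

Insert 113: h=1, slot 1 empty => index 1.
Insert 645: h=1, slot 1 occupied => index 2.
Insert 890: h=1, slots 1,2 occupied => index 3.
Insert 778: h=1, slots 1,2,3 occupied => index 4.
Insert 344: h=1, slots 1,2,3,4 occupied => index 5.
Table: [_, 113, 645, 890, 778, 344, _]

645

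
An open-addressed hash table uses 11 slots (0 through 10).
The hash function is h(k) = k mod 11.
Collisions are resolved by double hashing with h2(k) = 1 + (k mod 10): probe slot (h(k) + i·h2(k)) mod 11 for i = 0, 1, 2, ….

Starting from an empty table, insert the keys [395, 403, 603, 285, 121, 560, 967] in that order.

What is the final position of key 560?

1

Insert 395: h=10, slot 10 empty → index 10.
Insert 403: h=7, slot 7 empty → index 7.
Insert 603: h=9, slot 9 empty → index 9.
Insert 285: h=10, h2=6, slot 10 occupied → index 5.
Insert 121: h=0, slot 0 empty → index 0.
Insert 560: h=10, h2=1, slots 10,0 occupied → index 1.
Insert 967: h=10, h2=8, slots 10,7 occupied → index 4.
Table: [121, 560, _, _, 967, 285, _, 403, _, 603, 395]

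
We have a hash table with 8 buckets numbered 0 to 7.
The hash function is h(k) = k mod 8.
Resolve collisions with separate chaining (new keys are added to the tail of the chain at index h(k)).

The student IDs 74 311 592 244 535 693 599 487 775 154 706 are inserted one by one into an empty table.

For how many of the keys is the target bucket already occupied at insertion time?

74 → bucket 2
311 → bucket 7
592 → bucket 0
244 → bucket 4
535 → bucket 7 (collision)
693 → bucket 5
599 → bucket 7 (collision)
487 → bucket 7 (collision)
775 → bucket 7 (collision)
154 → bucket 2 (collision)
706 → bucket 2 (collision)
Final buckets:
0: 592
1: —
2: 74 -> 154 -> 706
3: —
4: 244
5: 693
6: —
7: 311 -> 535 -> 599 -> 487 -> 775

6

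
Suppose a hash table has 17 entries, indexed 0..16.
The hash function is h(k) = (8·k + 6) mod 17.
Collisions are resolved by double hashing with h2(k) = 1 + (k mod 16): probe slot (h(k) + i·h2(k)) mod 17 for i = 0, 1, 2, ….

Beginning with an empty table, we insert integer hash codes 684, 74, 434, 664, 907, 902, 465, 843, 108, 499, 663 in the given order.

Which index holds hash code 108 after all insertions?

16

684 hashes to 4; slot 4 is free → place at 4.
74 hashes to 3; slot 3 is free → place at 3.
434 hashes to 10; slot 10 is free → place at 10.
664 hashes to 14; slot 14 is free → place at 14.
907 hashes to 3, h2=12; 3 taken → place at 15.
902 hashes to 14, h2=7; 14,4 taken → place at 11.
465 hashes to 3, h2=2; 3 taken → place at 5.
843 hashes to 1; slot 1 is free → place at 1.
108 hashes to 3, h2=13; 3 taken → place at 16.
499 hashes to 3, h2=4; 3 taken → place at 7.
663 hashes to 6; slot 6 is free → place at 6.
Table: [—, 843, —, 74, 684, 465, 663, 499, —, —, 434, 902, —, —, 664, 907, 108]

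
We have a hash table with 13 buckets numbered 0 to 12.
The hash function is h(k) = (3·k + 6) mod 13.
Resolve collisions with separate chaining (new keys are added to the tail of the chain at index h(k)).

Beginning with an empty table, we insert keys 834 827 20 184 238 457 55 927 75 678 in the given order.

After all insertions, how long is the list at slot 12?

834 → bucket 12
827 → bucket 4
20 → bucket 1
184 → bucket 12 (collision)
238 → bucket 5
457 → bucket 12 (collision)
55 → bucket 2
927 → bucket 5 (collision)
75 → bucket 10
678 → bucket 12 (collision)
Final buckets:
0: —
1: 20
2: 55
3: —
4: 827
5: 238 -> 927
6: —
7: —
8: —
9: —
10: 75
11: —
12: 834 -> 184 -> 457 -> 678

4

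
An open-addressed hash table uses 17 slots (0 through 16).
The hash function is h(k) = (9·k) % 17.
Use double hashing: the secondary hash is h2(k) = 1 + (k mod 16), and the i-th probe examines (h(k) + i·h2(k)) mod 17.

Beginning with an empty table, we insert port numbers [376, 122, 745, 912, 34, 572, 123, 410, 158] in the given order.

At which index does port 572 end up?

Insert 376: h=1, slot 1 empty => index 1.
Insert 122: h=10, slot 10 empty => index 10.
Insert 745: h=7, slot 7 empty => index 7.
Insert 912: h=14, slot 14 empty => index 14.
Insert 34: h=0, slot 0 empty => index 0.
Insert 572: h=14, h2=13, slots 14,10 occupied => index 6.
Insert 123: h=2, slot 2 empty => index 2.
Insert 410: h=1, h2=11, slot 1 occupied => index 12.
Insert 158: h=11, slot 11 empty => index 11.
Table: [34, 376, 123, -, -, -, 572, 745, -, -, 122, 158, 410, -, 912, -, -]

6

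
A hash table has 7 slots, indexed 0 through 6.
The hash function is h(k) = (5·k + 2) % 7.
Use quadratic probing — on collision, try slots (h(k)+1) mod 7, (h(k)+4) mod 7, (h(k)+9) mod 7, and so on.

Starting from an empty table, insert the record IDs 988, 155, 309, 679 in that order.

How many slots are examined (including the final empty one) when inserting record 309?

3

988 hashes to 0; slot 0 is free => place at 0.
155 hashes to 0; 0 taken => place at 1.
309 hashes to 0; 0,1 taken => place at 4.
679 hashes to 2; slot 2 is free => place at 2.
Table: [988, 155, 679, -, 309, -, -]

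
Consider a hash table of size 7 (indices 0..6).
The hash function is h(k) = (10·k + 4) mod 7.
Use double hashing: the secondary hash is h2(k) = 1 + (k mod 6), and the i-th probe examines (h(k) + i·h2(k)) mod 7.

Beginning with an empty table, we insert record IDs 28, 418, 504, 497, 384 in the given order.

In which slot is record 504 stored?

28 hashes to 4; slot 4 is free => place at 4.
418 hashes to 5; slot 5 is free => place at 5.
504 hashes to 4, h2=1; 4,5 taken => place at 6.
497 hashes to 4, h2=6; 4 taken => place at 3.
384 hashes to 1; slot 1 is free => place at 1.
Table: [., 384, ., 497, 28, 418, 504]

6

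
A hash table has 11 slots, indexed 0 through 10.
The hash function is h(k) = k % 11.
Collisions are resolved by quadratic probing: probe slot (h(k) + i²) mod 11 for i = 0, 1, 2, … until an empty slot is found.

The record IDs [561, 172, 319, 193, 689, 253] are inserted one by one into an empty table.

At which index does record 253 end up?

4

561 hashes to 0; slot 0 is free => place at 0.
172 hashes to 7; slot 7 is free => place at 7.
319 hashes to 0; 0 taken => place at 1.
193 hashes to 6; slot 6 is free => place at 6.
689 hashes to 7; 7 taken => place at 8.
253 hashes to 0; 0,1 taken => place at 4.
Table: [561, 319, ., ., 253, ., 193, 172, 689, ., .]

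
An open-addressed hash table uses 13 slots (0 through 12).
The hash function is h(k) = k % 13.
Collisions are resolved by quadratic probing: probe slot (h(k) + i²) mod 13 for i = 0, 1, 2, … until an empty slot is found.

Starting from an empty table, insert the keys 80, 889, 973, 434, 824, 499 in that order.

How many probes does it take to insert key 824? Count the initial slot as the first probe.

80: h=2 => slot 2
889: h=5 => slot 5
973: h=11 => slot 11
434: h=5, probe 5,6 => slot 6
824: h=5, probe 5,6,9 => slot 9
499: h=5, probe 5,6,9,1 => slot 1
Table: [_, 499, 80, _, _, 889, 434, _, _, 824, _, 973, _]

3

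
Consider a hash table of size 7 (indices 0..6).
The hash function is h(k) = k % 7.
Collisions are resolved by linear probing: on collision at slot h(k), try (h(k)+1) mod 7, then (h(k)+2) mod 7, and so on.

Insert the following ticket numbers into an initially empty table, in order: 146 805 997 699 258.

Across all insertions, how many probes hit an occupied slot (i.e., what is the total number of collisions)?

146: h=6 → slot 6
805: h=0 → slot 0
997: h=3 → slot 3
699: h=6, probe 6,0,1 → slot 1
258: h=6, probe 6,0,1,2 → slot 2
Table: [805, 699, 258, 997, ., ., 146]

5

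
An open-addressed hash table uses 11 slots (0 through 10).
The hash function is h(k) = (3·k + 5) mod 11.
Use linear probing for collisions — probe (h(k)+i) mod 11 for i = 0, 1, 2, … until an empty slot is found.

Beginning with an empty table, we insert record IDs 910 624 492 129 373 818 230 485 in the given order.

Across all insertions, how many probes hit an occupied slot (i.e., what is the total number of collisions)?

10

910 hashes to 7; slot 7 is free → place at 7.
624 hashes to 7; 7 taken → place at 8.
492 hashes to 7; 7,8 taken → place at 9.
129 hashes to 7; 7,8,9 taken → place at 10.
373 hashes to 2; slot 2 is free → place at 2.
818 hashes to 6; slot 6 is free → place at 6.
230 hashes to 2; 2 taken → place at 3.
485 hashes to 8; 8,9,10 taken → place at 0.
Table: [485, ∅, 373, 230, ∅, ∅, 818, 910, 624, 492, 129]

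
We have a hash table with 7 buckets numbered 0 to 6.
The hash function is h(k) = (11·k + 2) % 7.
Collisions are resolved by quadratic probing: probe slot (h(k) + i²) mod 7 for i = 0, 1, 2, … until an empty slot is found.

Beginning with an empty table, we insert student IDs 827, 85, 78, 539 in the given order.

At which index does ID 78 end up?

3

Insert 827: h=6, slot 6 empty → index 6.
Insert 85: h=6, slot 6 occupied → index 0.
Insert 78: h=6, slots 6,0 occupied → index 3.
Insert 539: h=2, slot 2 empty → index 2.
Table: [85, -, 539, 78, -, -, 827]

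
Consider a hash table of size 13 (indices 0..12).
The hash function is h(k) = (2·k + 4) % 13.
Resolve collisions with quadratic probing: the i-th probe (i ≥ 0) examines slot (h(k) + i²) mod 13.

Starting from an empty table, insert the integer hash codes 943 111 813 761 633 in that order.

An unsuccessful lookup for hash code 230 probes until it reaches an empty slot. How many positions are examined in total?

3

Insert 943: h=5, slot 5 empty => index 5.
Insert 111: h=5, slot 5 occupied => index 6.
Insert 813: h=5, slots 5,6 occupied => index 9.
Insert 761: h=5, slots 5,6,9 occupied => index 1.
Insert 633: h=9, slot 9 occupied => index 10.
Table: [_, 761, _, _, _, 943, 111, _, _, 813, 633, _, _]
Lookup 230: h=9, probe 9,10,0 → slot 0 empty, not found.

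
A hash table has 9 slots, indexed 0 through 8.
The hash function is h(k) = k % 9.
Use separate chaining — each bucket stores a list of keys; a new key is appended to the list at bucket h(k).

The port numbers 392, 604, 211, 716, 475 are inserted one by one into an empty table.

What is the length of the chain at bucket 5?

392 → bucket 5
604 → bucket 1
211 → bucket 4
716 → bucket 5 (collision)
475 → bucket 7
Final buckets:
0: ∅
1: 604
2: ∅
3: ∅
4: 211
5: 392 -> 716
6: ∅
7: 475
8: ∅

2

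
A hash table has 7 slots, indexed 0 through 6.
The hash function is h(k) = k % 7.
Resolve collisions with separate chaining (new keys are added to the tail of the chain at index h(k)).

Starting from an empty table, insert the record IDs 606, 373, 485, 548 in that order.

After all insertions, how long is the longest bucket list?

3

606 → bucket 4
373 → bucket 2
485 → bucket 2 (collision)
548 → bucket 2 (collision)
Final buckets:
0: -
1: -
2: 373 -> 485 -> 548
3: -
4: 606
5: -
6: -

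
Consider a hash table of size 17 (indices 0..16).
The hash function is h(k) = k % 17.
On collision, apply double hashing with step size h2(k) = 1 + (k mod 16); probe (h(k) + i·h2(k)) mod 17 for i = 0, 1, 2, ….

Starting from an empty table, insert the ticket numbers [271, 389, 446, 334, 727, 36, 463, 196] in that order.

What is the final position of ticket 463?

271 hashes to 16; slot 16 is free -> place at 16.
389 hashes to 15; slot 15 is free -> place at 15.
446 hashes to 4; slot 4 is free -> place at 4.
334 hashes to 11; slot 11 is free -> place at 11.
727 hashes to 13; slot 13 is free -> place at 13.
36 hashes to 2; slot 2 is free -> place at 2.
463 hashes to 4, h2=16; 4 taken -> place at 3.
196 hashes to 9; slot 9 is free -> place at 9.
Table: [., ., 36, 463, 446, ., ., ., ., 196, ., 334, ., 727, ., 389, 271]

3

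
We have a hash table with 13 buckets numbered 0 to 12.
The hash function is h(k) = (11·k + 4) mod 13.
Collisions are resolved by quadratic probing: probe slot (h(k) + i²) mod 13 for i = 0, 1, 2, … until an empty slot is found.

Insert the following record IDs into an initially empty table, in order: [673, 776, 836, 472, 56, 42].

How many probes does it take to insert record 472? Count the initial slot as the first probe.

3

673 hashes to 10; slot 10 is free => place at 10.
776 hashes to 12; slot 12 is free => place at 12.
836 hashes to 9; slot 9 is free => place at 9.
472 hashes to 9; 9,10 taken => place at 0.
56 hashes to 9; 9,10,0 taken => place at 5.
42 hashes to 11; slot 11 is free => place at 11.
Table: [472, ., ., ., ., 56, ., ., ., 836, 673, 42, 776]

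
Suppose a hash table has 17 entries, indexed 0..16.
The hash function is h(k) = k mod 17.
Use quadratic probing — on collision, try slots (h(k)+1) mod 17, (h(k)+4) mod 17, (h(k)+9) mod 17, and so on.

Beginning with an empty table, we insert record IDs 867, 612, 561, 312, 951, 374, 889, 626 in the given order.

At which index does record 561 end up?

4

867 hashes to 0; slot 0 is free → place at 0.
612 hashes to 0; 0 taken → place at 1.
561 hashes to 0; 0,1 taken → place at 4.
312 hashes to 6; slot 6 is free → place at 6.
951 hashes to 16; slot 16 is free → place at 16.
374 hashes to 0; 0,1,4 taken → place at 9.
889 hashes to 5; slot 5 is free → place at 5.
626 hashes to 14; slot 14 is free → place at 14.
Table: [867, 612, -, -, 561, 889, 312, -, -, 374, -, -, -, -, 626, -, 951]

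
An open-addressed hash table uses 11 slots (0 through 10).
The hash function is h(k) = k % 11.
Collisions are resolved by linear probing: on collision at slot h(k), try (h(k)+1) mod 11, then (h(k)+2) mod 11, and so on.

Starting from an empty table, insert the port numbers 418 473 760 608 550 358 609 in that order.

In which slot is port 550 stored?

4

Insert 418: h=0, slot 0 empty → index 0.
Insert 473: h=0, slot 0 occupied → index 1.
Insert 760: h=1, slot 1 occupied → index 2.
Insert 608: h=3, slot 3 empty → index 3.
Insert 550: h=0, slots 0,1,2,3 occupied → index 4.
Insert 358: h=6, slot 6 empty → index 6.
Insert 609: h=4, slot 4 occupied → index 5.
Table: [418, 473, 760, 608, 550, 609, 358, _, _, _, _]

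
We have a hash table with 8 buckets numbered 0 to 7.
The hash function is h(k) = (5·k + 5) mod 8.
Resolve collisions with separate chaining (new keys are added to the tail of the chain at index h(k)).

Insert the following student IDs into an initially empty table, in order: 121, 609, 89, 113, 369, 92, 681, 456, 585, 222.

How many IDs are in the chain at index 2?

7

Insert 121: h=2, bucket 2 empty → new chain.
Insert 609: h=2, bucket 2 nonempty → append to chain.
Insert 89: h=2, bucket 2 nonempty → append to chain.
Insert 113: h=2, bucket 2 nonempty → append to chain.
Insert 369: h=2, bucket 2 nonempty → append to chain.
Insert 92: h=1, bucket 1 empty → new chain.
Insert 681: h=2, bucket 2 nonempty → append to chain.
Insert 456: h=5, bucket 5 empty → new chain.
Insert 585: h=2, bucket 2 nonempty → append to chain.
Insert 222: h=3, bucket 3 empty → new chain.
Final buckets:
0: .
1: 92
2: 121 -> 609 -> 89 -> 113 -> 369 -> 681 -> 585
3: 222
4: .
5: 456
6: .
7: .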